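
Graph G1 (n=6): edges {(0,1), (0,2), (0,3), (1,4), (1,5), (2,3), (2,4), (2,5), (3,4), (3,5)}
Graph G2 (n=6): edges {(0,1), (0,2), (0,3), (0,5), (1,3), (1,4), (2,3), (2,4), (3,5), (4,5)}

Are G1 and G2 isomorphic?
Yes, isomorphic

The graphs are isomorphic.
One valid mapping φ: V(G1) → V(G2): 0→2, 1→4, 2→3, 3→0, 4→5, 5→1

Verify φ preserves adjacency — for each edge of G1, its image is an edge of G2:
  (0,1) → (φ(0),φ(1)) = (2,4) ∈ E(G2) ✓
  (0,2) → (φ(0),φ(2)) = (2,3) ∈ E(G2) ✓
  (0,3) → (φ(0),φ(3)) = (0,2) ∈ E(G2) ✓
  (1,4) → (φ(1),φ(4)) = (4,5) ∈ E(G2) ✓
  (1,5) → (φ(1),φ(5)) = (1,4) ∈ E(G2) ✓
  (2,3) → (φ(2),φ(3)) = (0,3) ∈ E(G2) ✓
  (2,4) → (φ(2),φ(4)) = (3,5) ∈ E(G2) ✓
  (2,5) → (φ(2),φ(5)) = (1,3) ∈ E(G2) ✓
  (3,4) → (φ(3),φ(4)) = (0,5) ∈ E(G2) ✓
  (3,5) → (φ(3),φ(5)) = (0,1) ∈ E(G2) ✓
All 10 edges of G1 map to edges of G2, and |E(G1)| = |E(G2)| = 10, so φ is a bijection on edges as well as vertices. Hence G1 ≅ G2.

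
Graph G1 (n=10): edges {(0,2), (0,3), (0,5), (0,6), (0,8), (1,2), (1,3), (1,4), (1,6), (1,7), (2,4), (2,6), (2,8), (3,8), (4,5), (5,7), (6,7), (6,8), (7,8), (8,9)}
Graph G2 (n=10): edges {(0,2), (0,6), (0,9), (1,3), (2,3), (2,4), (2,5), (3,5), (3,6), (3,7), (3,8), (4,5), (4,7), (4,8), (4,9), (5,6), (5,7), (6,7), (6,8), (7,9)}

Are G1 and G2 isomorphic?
Yes, isomorphic

The graphs are isomorphic.
One valid mapping φ: V(G1) → V(G2): 0→6, 1→4, 2→7, 3→8, 4→9, 5→0, 6→5, 7→2, 8→3, 9→1

Verify φ preserves adjacency — for each edge of G1, its image is an edge of G2:
  (0,2) → (φ(0),φ(2)) = (6,7) ∈ E(G2) ✓
  (0,3) → (φ(0),φ(3)) = (6,8) ∈ E(G2) ✓
  (0,5) → (φ(0),φ(5)) = (0,6) ∈ E(G2) ✓
  (0,6) → (φ(0),φ(6)) = (5,6) ∈ E(G2) ✓
  (0,8) → (φ(0),φ(8)) = (3,6) ∈ E(G2) ✓
  (1,2) → (φ(1),φ(2)) = (4,7) ∈ E(G2) ✓
  (1,3) → (φ(1),φ(3)) = (4,8) ∈ E(G2) ✓
  (1,4) → (φ(1),φ(4)) = (4,9) ∈ E(G2) ✓
  (1,6) → (φ(1),φ(6)) = (4,5) ∈ E(G2) ✓
  (1,7) → (φ(1),φ(7)) = (2,4) ∈ E(G2) ✓
  (2,4) → (φ(2),φ(4)) = (7,9) ∈ E(G2) ✓
  (2,6) → (φ(2),φ(6)) = (5,7) ∈ E(G2) ✓
  (2,8) → (φ(2),φ(8)) = (3,7) ∈ E(G2) ✓
  (3,8) → (φ(3),φ(8)) = (3,8) ∈ E(G2) ✓
  (4,5) → (φ(4),φ(5)) = (0,9) ∈ E(G2) ✓
  (5,7) → (φ(5),φ(7)) = (0,2) ∈ E(G2) ✓
  (6,7) → (φ(6),φ(7)) = (2,5) ∈ E(G2) ✓
  (6,8) → (φ(6),φ(8)) = (3,5) ∈ E(G2) ✓
  (7,8) → (φ(7),φ(8)) = (2,3) ∈ E(G2) ✓
  (8,9) → (φ(8),φ(9)) = (1,3) ∈ E(G2) ✓
All 20 edges of G1 map to edges of G2, and |E(G1)| = |E(G2)| = 20, so φ is a bijection on edges as well as vertices. Hence G1 ≅ G2.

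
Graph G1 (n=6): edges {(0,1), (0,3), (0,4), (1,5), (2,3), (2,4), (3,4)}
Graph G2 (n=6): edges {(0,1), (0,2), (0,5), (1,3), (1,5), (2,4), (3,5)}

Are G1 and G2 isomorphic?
Yes, isomorphic

The graphs are isomorphic.
One valid mapping φ: V(G1) → V(G2): 0→0, 1→2, 2→3, 3→5, 4→1, 5→4

Verify φ preserves adjacency — for each edge of G1, its image is an edge of G2:
  (0,1) → (φ(0),φ(1)) = (0,2) ∈ E(G2) ✓
  (0,3) → (φ(0),φ(3)) = (0,5) ∈ E(G2) ✓
  (0,4) → (φ(0),φ(4)) = (0,1) ∈ E(G2) ✓
  (1,5) → (φ(1),φ(5)) = (2,4) ∈ E(G2) ✓
  (2,3) → (φ(2),φ(3)) = (3,5) ∈ E(G2) ✓
  (2,4) → (φ(2),φ(4)) = (1,3) ∈ E(G2) ✓
  (3,4) → (φ(3),φ(4)) = (1,5) ∈ E(G2) ✓
All 7 edges of G1 map to edges of G2, and |E(G1)| = |E(G2)| = 7, so φ is a bijection on edges as well as vertices. Hence G1 ≅ G2.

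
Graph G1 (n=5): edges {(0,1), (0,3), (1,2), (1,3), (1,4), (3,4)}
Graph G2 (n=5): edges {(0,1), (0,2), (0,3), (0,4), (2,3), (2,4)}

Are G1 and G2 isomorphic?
Yes, isomorphic

The graphs are isomorphic.
One valid mapping φ: V(G1) → V(G2): 0→3, 1→0, 2→1, 3→2, 4→4

Verify φ preserves adjacency — for each edge of G1, its image is an edge of G2:
  (0,1) → (φ(0),φ(1)) = (0,3) ∈ E(G2) ✓
  (0,3) → (φ(0),φ(3)) = (2,3) ∈ E(G2) ✓
  (1,2) → (φ(1),φ(2)) = (0,1) ∈ E(G2) ✓
  (1,3) → (φ(1),φ(3)) = (0,2) ∈ E(G2) ✓
  (1,4) → (φ(1),φ(4)) = (0,4) ∈ E(G2) ✓
  (3,4) → (φ(3),φ(4)) = (2,4) ∈ E(G2) ✓
All 6 edges of G1 map to edges of G2, and |E(G1)| = |E(G2)| = 6, so φ is a bijection on edges as well as vertices. Hence G1 ≅ G2.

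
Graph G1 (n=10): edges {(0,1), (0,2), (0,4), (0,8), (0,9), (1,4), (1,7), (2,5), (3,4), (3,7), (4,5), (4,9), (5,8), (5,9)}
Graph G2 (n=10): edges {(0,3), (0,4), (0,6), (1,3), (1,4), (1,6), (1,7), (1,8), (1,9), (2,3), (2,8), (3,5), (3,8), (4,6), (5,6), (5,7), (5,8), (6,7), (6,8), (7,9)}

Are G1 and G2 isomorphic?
No, not isomorphic

The graphs are NOT isomorphic.

Degrees in G1: deg(0)=5, deg(1)=3, deg(2)=2, deg(3)=2, deg(4)=5, deg(5)=4, deg(6)=0, deg(7)=2, deg(8)=2, deg(9)=3.
Sorted degree sequence of G1: [5, 5, 4, 3, 3, 2, 2, 2, 2, 0].
Degrees in G2: deg(0)=3, deg(1)=6, deg(2)=2, deg(3)=5, deg(4)=3, deg(5)=4, deg(6)=6, deg(7)=4, deg(8)=5, deg(9)=2.
Sorted degree sequence of G2: [6, 6, 5, 5, 4, 4, 3, 3, 2, 2].
The (sorted) degree sequence is an isomorphism invariant, so since G1 and G2 have different degree sequences they cannot be isomorphic.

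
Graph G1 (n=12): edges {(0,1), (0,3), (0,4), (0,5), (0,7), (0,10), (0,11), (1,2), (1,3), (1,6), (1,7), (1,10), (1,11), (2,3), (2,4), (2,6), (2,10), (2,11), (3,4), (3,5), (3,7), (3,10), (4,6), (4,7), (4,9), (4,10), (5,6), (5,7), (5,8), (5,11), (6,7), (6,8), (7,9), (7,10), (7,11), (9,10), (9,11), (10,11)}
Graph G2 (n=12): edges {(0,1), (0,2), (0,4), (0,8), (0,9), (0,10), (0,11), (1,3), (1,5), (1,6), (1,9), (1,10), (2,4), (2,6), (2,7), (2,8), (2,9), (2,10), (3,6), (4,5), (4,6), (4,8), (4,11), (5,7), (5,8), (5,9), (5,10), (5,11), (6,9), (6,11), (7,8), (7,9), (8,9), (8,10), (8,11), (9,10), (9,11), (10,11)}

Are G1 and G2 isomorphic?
Yes, isomorphic

The graphs are isomorphic.
One valid mapping φ: V(G1) → V(G2): 0→10, 1→11, 2→4, 3→0, 4→2, 5→1, 6→6, 7→9, 8→3, 9→7, 10→8, 11→5

Verify φ preserves adjacency — for each edge of G1, its image is an edge of G2:
  (0,1) → (φ(0),φ(1)) = (10,11) ∈ E(G2) ✓
  (0,3) → (φ(0),φ(3)) = (0,10) ∈ E(G2) ✓
  (0,4) → (φ(0),φ(4)) = (2,10) ∈ E(G2) ✓
  (0,5) → (φ(0),φ(5)) = (1,10) ∈ E(G2) ✓
  (0,7) → (φ(0),φ(7)) = (9,10) ∈ E(G2) ✓
  (0,10) → (φ(0),φ(10)) = (8,10) ∈ E(G2) ✓
  (0,11) → (φ(0),φ(11)) = (5,10) ∈ E(G2) ✓
  (1,2) → (φ(1),φ(2)) = (4,11) ∈ E(G2) ✓
  (1,3) → (φ(1),φ(3)) = (0,11) ∈ E(G2) ✓
  (1,6) → (φ(1),φ(6)) = (6,11) ∈ E(G2) ✓
  (1,7) → (φ(1),φ(7)) = (9,11) ∈ E(G2) ✓
  (1,10) → (φ(1),φ(10)) = (8,11) ∈ E(G2) ✓
  (1,11) → (φ(1),φ(11)) = (5,11) ∈ E(G2) ✓
  (2,3) → (φ(2),φ(3)) = (0,4) ∈ E(G2) ✓
  (2,4) → (φ(2),φ(4)) = (2,4) ∈ E(G2) ✓
  (2,6) → (φ(2),φ(6)) = (4,6) ∈ E(G2) ✓
  (2,10) → (φ(2),φ(10)) = (4,8) ∈ E(G2) ✓
  (2,11) → (φ(2),φ(11)) = (4,5) ∈ E(G2) ✓
  (3,4) → (φ(3),φ(4)) = (0,2) ∈ E(G2) ✓
  (3,5) → (φ(3),φ(5)) = (0,1) ∈ E(G2) ✓
  (3,7) → (φ(3),φ(7)) = (0,9) ∈ E(G2) ✓
  (3,10) → (φ(3),φ(10)) = (0,8) ∈ E(G2) ✓
  (4,6) → (φ(4),φ(6)) = (2,6) ∈ E(G2) ✓
  (4,7) → (φ(4),φ(7)) = (2,9) ∈ E(G2) ✓
  (4,9) → (φ(4),φ(9)) = (2,7) ∈ E(G2) ✓
  (4,10) → (φ(4),φ(10)) = (2,8) ∈ E(G2) ✓
  (5,6) → (φ(5),φ(6)) = (1,6) ∈ E(G2) ✓
  (5,7) → (φ(5),φ(7)) = (1,9) ∈ E(G2) ✓
  (5,8) → (φ(5),φ(8)) = (1,3) ∈ E(G2) ✓
  (5,11) → (φ(5),φ(11)) = (1,5) ∈ E(G2) ✓
  (6,7) → (φ(6),φ(7)) = (6,9) ∈ E(G2) ✓
  (6,8) → (φ(6),φ(8)) = (3,6) ∈ E(G2) ✓
  (7,9) → (φ(7),φ(9)) = (7,9) ∈ E(G2) ✓
  (7,10) → (φ(7),φ(10)) = (8,9) ∈ E(G2) ✓
  (7,11) → (φ(7),φ(11)) = (5,9) ∈ E(G2) ✓
  (9,10) → (φ(9),φ(10)) = (7,8) ∈ E(G2) ✓
  (9,11) → (φ(9),φ(11)) = (5,7) ∈ E(G2) ✓
  (10,11) → (φ(10),φ(11)) = (5,8) ∈ E(G2) ✓
All 38 edges of G1 map to edges of G2, and |E(G1)| = |E(G2)| = 38, so φ is a bijection on edges as well as vertices. Hence G1 ≅ G2.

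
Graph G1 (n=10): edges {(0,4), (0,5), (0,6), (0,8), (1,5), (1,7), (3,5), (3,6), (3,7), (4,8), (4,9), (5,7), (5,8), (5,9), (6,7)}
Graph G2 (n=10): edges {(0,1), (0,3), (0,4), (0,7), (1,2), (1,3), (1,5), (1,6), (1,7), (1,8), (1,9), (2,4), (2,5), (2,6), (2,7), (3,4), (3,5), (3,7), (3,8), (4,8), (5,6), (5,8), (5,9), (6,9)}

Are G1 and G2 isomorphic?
No, not isomorphic

The graphs are NOT isomorphic.

Counting triangles (3-cliques): G1 has 5, G2 has 18.
Triangle count is an isomorphism invariant, so differing triangle counts rule out isomorphism.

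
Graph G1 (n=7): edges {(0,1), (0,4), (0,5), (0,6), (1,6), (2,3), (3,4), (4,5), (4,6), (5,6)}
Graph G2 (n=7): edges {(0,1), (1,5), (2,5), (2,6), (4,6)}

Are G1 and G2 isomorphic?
No, not isomorphic

The graphs are NOT isomorphic.

Connected components of G1: 1 component(s) with vertex sets [[0, 1, 2, 3, 4, 5, 6]], sizes [7].
Connected components of G2: 2 component(s) with vertex sets [[3], [0, 1, 2, 4, 5, 6]], sizes [1, 6].
The number of connected components (and the multiset of component sizes) is an isomorphism invariant — an isomorphism maps each component of G1 bijectively onto a component of G2. Since G1 has 1 component(s) and G2 has 2, they cannot be isomorphic.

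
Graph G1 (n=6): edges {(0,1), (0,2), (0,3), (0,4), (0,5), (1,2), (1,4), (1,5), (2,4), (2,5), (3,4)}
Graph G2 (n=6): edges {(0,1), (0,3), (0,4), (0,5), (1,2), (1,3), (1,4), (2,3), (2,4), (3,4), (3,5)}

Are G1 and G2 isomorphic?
Yes, isomorphic

The graphs are isomorphic.
One valid mapping φ: V(G1) → V(G2): 0→3, 1→4, 2→1, 3→5, 4→0, 5→2

Verify φ preserves adjacency — for each edge of G1, its image is an edge of G2:
  (0,1) → (φ(0),φ(1)) = (3,4) ∈ E(G2) ✓
  (0,2) → (φ(0),φ(2)) = (1,3) ∈ E(G2) ✓
  (0,3) → (φ(0),φ(3)) = (3,5) ∈ E(G2) ✓
  (0,4) → (φ(0),φ(4)) = (0,3) ∈ E(G2) ✓
  (0,5) → (φ(0),φ(5)) = (2,3) ∈ E(G2) ✓
  (1,2) → (φ(1),φ(2)) = (1,4) ∈ E(G2) ✓
  (1,4) → (φ(1),φ(4)) = (0,4) ∈ E(G2) ✓
  (1,5) → (φ(1),φ(5)) = (2,4) ∈ E(G2) ✓
  (2,4) → (φ(2),φ(4)) = (0,1) ∈ E(G2) ✓
  (2,5) → (φ(2),φ(5)) = (1,2) ∈ E(G2) ✓
  (3,4) → (φ(3),φ(4)) = (0,5) ∈ E(G2) ✓
All 11 edges of G1 map to edges of G2, and |E(G1)| = |E(G2)| = 11, so φ is a bijection on edges as well as vertices. Hence G1 ≅ G2.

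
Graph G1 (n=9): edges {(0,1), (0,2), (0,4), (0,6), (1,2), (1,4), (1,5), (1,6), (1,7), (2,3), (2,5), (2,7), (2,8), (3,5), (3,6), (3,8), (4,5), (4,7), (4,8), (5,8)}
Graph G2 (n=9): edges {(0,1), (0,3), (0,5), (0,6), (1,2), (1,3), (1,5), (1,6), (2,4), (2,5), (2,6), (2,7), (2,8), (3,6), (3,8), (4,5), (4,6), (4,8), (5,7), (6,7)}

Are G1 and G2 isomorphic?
Yes, isomorphic

The graphs are isomorphic.
One valid mapping φ: V(G1) → V(G2): 0→4, 1→2, 2→6, 3→3, 4→5, 5→1, 6→8, 7→7, 8→0

Verify φ preserves adjacency — for each edge of G1, its image is an edge of G2:
  (0,1) → (φ(0),φ(1)) = (2,4) ∈ E(G2) ✓
  (0,2) → (φ(0),φ(2)) = (4,6) ∈ E(G2) ✓
  (0,4) → (φ(0),φ(4)) = (4,5) ∈ E(G2) ✓
  (0,6) → (φ(0),φ(6)) = (4,8) ∈ E(G2) ✓
  (1,2) → (φ(1),φ(2)) = (2,6) ∈ E(G2) ✓
  (1,4) → (φ(1),φ(4)) = (2,5) ∈ E(G2) ✓
  (1,5) → (φ(1),φ(5)) = (1,2) ∈ E(G2) ✓
  (1,6) → (φ(1),φ(6)) = (2,8) ∈ E(G2) ✓
  (1,7) → (φ(1),φ(7)) = (2,7) ∈ E(G2) ✓
  (2,3) → (φ(2),φ(3)) = (3,6) ∈ E(G2) ✓
  (2,5) → (φ(2),φ(5)) = (1,6) ∈ E(G2) ✓
  (2,7) → (φ(2),φ(7)) = (6,7) ∈ E(G2) ✓
  (2,8) → (φ(2),φ(8)) = (0,6) ∈ E(G2) ✓
  (3,5) → (φ(3),φ(5)) = (1,3) ∈ E(G2) ✓
  (3,6) → (φ(3),φ(6)) = (3,8) ∈ E(G2) ✓
  (3,8) → (φ(3),φ(8)) = (0,3) ∈ E(G2) ✓
  (4,5) → (φ(4),φ(5)) = (1,5) ∈ E(G2) ✓
  (4,7) → (φ(4),φ(7)) = (5,7) ∈ E(G2) ✓
  (4,8) → (φ(4),φ(8)) = (0,5) ∈ E(G2) ✓
  (5,8) → (φ(5),φ(8)) = (0,1) ∈ E(G2) ✓
All 20 edges of G1 map to edges of G2, and |E(G1)| = |E(G2)| = 20, so φ is a bijection on edges as well as vertices. Hence G1 ≅ G2.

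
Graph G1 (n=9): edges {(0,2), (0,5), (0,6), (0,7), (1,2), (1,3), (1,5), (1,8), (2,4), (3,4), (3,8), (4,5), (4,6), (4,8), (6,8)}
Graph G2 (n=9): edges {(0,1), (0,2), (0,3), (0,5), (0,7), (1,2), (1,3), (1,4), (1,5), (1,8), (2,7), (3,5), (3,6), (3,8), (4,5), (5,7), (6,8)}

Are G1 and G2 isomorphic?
No, not isomorphic

The graphs are NOT isomorphic.

Counting triangles (3-cliques): G1 has 3, G2 has 10.
Triangle count is an isomorphism invariant, so differing triangle counts rule out isomorphism.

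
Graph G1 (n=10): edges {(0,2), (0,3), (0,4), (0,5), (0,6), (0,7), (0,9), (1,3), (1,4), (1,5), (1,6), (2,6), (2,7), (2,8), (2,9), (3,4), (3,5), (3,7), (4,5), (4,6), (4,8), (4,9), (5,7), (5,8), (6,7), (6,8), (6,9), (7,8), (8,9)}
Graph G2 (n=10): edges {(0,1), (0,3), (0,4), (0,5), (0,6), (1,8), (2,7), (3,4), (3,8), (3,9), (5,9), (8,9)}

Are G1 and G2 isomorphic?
No, not isomorphic

The graphs are NOT isomorphic.

Connected components of G1: 1 component(s) with vertex sets [[0, 1, 2, 3, 4, 5, 6, 7, 8, 9]], sizes [10].
Connected components of G2: 2 component(s) with vertex sets [[2, 7], [0, 1, 3, 4, 5, 6, 8, 9]], sizes [2, 8].
The number of connected components (and the multiset of component sizes) is an isomorphism invariant — an isomorphism maps each component of G1 bijectively onto a component of G2. Since G1 has 1 component(s) and G2 has 2, they cannot be isomorphic.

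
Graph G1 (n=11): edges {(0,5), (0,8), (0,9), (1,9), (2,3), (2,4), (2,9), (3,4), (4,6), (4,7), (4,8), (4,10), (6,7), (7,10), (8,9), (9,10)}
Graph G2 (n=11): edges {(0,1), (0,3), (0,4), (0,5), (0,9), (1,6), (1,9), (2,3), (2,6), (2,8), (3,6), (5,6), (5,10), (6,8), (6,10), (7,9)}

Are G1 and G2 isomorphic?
Yes, isomorphic

The graphs are isomorphic.
One valid mapping φ: V(G1) → V(G2): 0→9, 1→4, 2→5, 3→10, 4→6, 5→7, 6→8, 7→2, 8→1, 9→0, 10→3

Verify φ preserves adjacency — for each edge of G1, its image is an edge of G2:
  (0,5) → (φ(0),φ(5)) = (7,9) ∈ E(G2) ✓
  (0,8) → (φ(0),φ(8)) = (1,9) ∈ E(G2) ✓
  (0,9) → (φ(0),φ(9)) = (0,9) ∈ E(G2) ✓
  (1,9) → (φ(1),φ(9)) = (0,4) ∈ E(G2) ✓
  (2,3) → (φ(2),φ(3)) = (5,10) ∈ E(G2) ✓
  (2,4) → (φ(2),φ(4)) = (5,6) ∈ E(G2) ✓
  (2,9) → (φ(2),φ(9)) = (0,5) ∈ E(G2) ✓
  (3,4) → (φ(3),φ(4)) = (6,10) ∈ E(G2) ✓
  (4,6) → (φ(4),φ(6)) = (6,8) ∈ E(G2) ✓
  (4,7) → (φ(4),φ(7)) = (2,6) ∈ E(G2) ✓
  (4,8) → (φ(4),φ(8)) = (1,6) ∈ E(G2) ✓
  (4,10) → (φ(4),φ(10)) = (3,6) ∈ E(G2) ✓
  (6,7) → (φ(6),φ(7)) = (2,8) ∈ E(G2) ✓
  (7,10) → (φ(7),φ(10)) = (2,3) ∈ E(G2) ✓
  (8,9) → (φ(8),φ(9)) = (0,1) ∈ E(G2) ✓
  (9,10) → (φ(9),φ(10)) = (0,3) ∈ E(G2) ✓
All 16 edges of G1 map to edges of G2, and |E(G1)| = |E(G2)| = 16, so φ is a bijection on edges as well as vertices. Hence G1 ≅ G2.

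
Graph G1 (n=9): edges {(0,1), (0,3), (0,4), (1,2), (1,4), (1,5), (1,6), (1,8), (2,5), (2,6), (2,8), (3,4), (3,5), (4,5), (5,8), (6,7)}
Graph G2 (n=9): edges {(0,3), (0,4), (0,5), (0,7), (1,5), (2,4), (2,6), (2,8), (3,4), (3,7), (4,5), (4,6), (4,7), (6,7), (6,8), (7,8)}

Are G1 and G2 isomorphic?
Yes, isomorphic

The graphs are isomorphic.
One valid mapping φ: V(G1) → V(G2): 0→2, 1→4, 2→0, 3→8, 4→6, 5→7, 6→5, 7→1, 8→3

Verify φ preserves adjacency — for each edge of G1, its image is an edge of G2:
  (0,1) → (φ(0),φ(1)) = (2,4) ∈ E(G2) ✓
  (0,3) → (φ(0),φ(3)) = (2,8) ∈ E(G2) ✓
  (0,4) → (φ(0),φ(4)) = (2,6) ∈ E(G2) ✓
  (1,2) → (φ(1),φ(2)) = (0,4) ∈ E(G2) ✓
  (1,4) → (φ(1),φ(4)) = (4,6) ∈ E(G2) ✓
  (1,5) → (φ(1),φ(5)) = (4,7) ∈ E(G2) ✓
  (1,6) → (φ(1),φ(6)) = (4,5) ∈ E(G2) ✓
  (1,8) → (φ(1),φ(8)) = (3,4) ∈ E(G2) ✓
  (2,5) → (φ(2),φ(5)) = (0,7) ∈ E(G2) ✓
  (2,6) → (φ(2),φ(6)) = (0,5) ∈ E(G2) ✓
  (2,8) → (φ(2),φ(8)) = (0,3) ∈ E(G2) ✓
  (3,4) → (φ(3),φ(4)) = (6,8) ∈ E(G2) ✓
  (3,5) → (φ(3),φ(5)) = (7,8) ∈ E(G2) ✓
  (4,5) → (φ(4),φ(5)) = (6,7) ∈ E(G2) ✓
  (5,8) → (φ(5),φ(8)) = (3,7) ∈ E(G2) ✓
  (6,7) → (φ(6),φ(7)) = (1,5) ∈ E(G2) ✓
All 16 edges of G1 map to edges of G2, and |E(G1)| = |E(G2)| = 16, so φ is a bijection on edges as well as vertices. Hence G1 ≅ G2.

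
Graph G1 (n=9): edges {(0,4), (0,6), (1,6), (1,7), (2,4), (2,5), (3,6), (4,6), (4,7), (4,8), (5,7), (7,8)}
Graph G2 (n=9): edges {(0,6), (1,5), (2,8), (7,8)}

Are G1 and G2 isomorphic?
No, not isomorphic

The graphs are NOT isomorphic.

Connected components of G1: 1 component(s) with vertex sets [[0, 1, 2, 3, 4, 5, 6, 7, 8]], sizes [9].
Connected components of G2: 5 component(s) with vertex sets [[3], [4], [0, 6], [1, 5], [2, 7, 8]], sizes [1, 1, 2, 2, 3].
The number of connected components (and the multiset of component sizes) is an isomorphism invariant — an isomorphism maps each component of G1 bijectively onto a component of G2. Since G1 has 1 component(s) and G2 has 5, they cannot be isomorphic.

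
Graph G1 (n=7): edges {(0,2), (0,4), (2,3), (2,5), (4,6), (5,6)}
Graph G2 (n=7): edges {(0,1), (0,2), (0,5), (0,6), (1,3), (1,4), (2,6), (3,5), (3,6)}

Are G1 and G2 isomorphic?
No, not isomorphic

The graphs are NOT isomorphic.

Connected components of G1: 2 component(s) with vertex sets [[1], [0, 2, 3, 4, 5, 6]], sizes [1, 6].
Connected components of G2: 1 component(s) with vertex sets [[0, 1, 2, 3, 4, 5, 6]], sizes [7].
The number of connected components (and the multiset of component sizes) is an isomorphism invariant — an isomorphism maps each component of G1 bijectively onto a component of G2. Since G1 has 2 component(s) and G2 has 1, they cannot be isomorphic.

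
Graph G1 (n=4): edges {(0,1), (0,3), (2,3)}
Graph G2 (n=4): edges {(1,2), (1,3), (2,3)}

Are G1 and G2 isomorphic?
No, not isomorphic

The graphs are NOT isomorphic.

Counting triangles (3-cliques): G1 has 0, G2 has 1.
Triangle count is an isomorphism invariant, so differing triangle counts rule out isomorphism.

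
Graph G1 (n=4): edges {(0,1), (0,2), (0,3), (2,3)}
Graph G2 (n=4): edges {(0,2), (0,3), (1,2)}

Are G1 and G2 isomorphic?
No, not isomorphic

The graphs are NOT isomorphic.

Counting triangles (3-cliques): G1 has 1, G2 has 0.
Triangle count is an isomorphism invariant, so differing triangle counts rule out isomorphism.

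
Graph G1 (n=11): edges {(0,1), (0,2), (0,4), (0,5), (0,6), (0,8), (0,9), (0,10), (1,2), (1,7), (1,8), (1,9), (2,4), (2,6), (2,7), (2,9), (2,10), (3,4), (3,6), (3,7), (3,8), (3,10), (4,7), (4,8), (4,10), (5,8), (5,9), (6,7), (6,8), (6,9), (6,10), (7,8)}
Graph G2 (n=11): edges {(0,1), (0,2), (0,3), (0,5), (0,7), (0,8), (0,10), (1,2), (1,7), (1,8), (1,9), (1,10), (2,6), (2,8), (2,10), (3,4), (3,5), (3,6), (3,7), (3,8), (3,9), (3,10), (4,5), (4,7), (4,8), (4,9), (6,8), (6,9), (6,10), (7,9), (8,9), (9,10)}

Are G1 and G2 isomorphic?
Yes, isomorphic

The graphs are isomorphic.
One valid mapping φ: V(G1) → V(G2): 0→3, 1→7, 2→9, 3→2, 4→10, 5→5, 6→8, 7→1, 8→0, 9→4, 10→6

Verify φ preserves adjacency — for each edge of G1, its image is an edge of G2:
  (0,1) → (φ(0),φ(1)) = (3,7) ∈ E(G2) ✓
  (0,2) → (φ(0),φ(2)) = (3,9) ∈ E(G2) ✓
  (0,4) → (φ(0),φ(4)) = (3,10) ∈ E(G2) ✓
  (0,5) → (φ(0),φ(5)) = (3,5) ∈ E(G2) ✓
  (0,6) → (φ(0),φ(6)) = (3,8) ∈ E(G2) ✓
  (0,8) → (φ(0),φ(8)) = (0,3) ∈ E(G2) ✓
  (0,9) → (φ(0),φ(9)) = (3,4) ∈ E(G2) ✓
  (0,10) → (φ(0),φ(10)) = (3,6) ∈ E(G2) ✓
  (1,2) → (φ(1),φ(2)) = (7,9) ∈ E(G2) ✓
  (1,7) → (φ(1),φ(7)) = (1,7) ∈ E(G2) ✓
  (1,8) → (φ(1),φ(8)) = (0,7) ∈ E(G2) ✓
  (1,9) → (φ(1),φ(9)) = (4,7) ∈ E(G2) ✓
  (2,4) → (φ(2),φ(4)) = (9,10) ∈ E(G2) ✓
  (2,6) → (φ(2),φ(6)) = (8,9) ∈ E(G2) ✓
  (2,7) → (φ(2),φ(7)) = (1,9) ∈ E(G2) ✓
  (2,9) → (φ(2),φ(9)) = (4,9) ∈ E(G2) ✓
  (2,10) → (φ(2),φ(10)) = (6,9) ∈ E(G2) ✓
  (3,4) → (φ(3),φ(4)) = (2,10) ∈ E(G2) ✓
  (3,6) → (φ(3),φ(6)) = (2,8) ∈ E(G2) ✓
  (3,7) → (φ(3),φ(7)) = (1,2) ∈ E(G2) ✓
  (3,8) → (φ(3),φ(8)) = (0,2) ∈ E(G2) ✓
  (3,10) → (φ(3),φ(10)) = (2,6) ∈ E(G2) ✓
  (4,7) → (φ(4),φ(7)) = (1,10) ∈ E(G2) ✓
  (4,8) → (φ(4),φ(8)) = (0,10) ∈ E(G2) ✓
  (4,10) → (φ(4),φ(10)) = (6,10) ∈ E(G2) ✓
  (5,8) → (φ(5),φ(8)) = (0,5) ∈ E(G2) ✓
  (5,9) → (φ(5),φ(9)) = (4,5) ∈ E(G2) ✓
  (6,7) → (φ(6),φ(7)) = (1,8) ∈ E(G2) ✓
  (6,8) → (φ(6),φ(8)) = (0,8) ∈ E(G2) ✓
  (6,9) → (φ(6),φ(9)) = (4,8) ∈ E(G2) ✓
  (6,10) → (φ(6),φ(10)) = (6,8) ∈ E(G2) ✓
  (7,8) → (φ(7),φ(8)) = (0,1) ∈ E(G2) ✓
All 32 edges of G1 map to edges of G2, and |E(G1)| = |E(G2)| = 32, so φ is a bijection on edges as well as vertices. Hence G1 ≅ G2.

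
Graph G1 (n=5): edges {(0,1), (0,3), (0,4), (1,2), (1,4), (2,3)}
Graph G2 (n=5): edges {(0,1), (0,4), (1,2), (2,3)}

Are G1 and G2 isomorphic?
No, not isomorphic

The graphs are NOT isomorphic.

Counting edges: G1 has 6 edge(s); G2 has 4 edge(s).
Edge count is an isomorphism invariant (a bijection on vertices induces a bijection on edges), so differing edge counts rule out isomorphism.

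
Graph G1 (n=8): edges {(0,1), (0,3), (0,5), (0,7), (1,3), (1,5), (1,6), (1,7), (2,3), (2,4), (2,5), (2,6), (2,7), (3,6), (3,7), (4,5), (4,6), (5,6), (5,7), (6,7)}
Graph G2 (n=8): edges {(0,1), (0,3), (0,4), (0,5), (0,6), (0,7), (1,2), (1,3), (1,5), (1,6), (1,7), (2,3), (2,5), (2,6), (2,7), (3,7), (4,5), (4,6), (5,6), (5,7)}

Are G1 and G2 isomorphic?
Yes, isomorphic

The graphs are isomorphic.
One valid mapping φ: V(G1) → V(G2): 0→3, 1→7, 2→6, 3→2, 4→4, 5→0, 6→5, 7→1

Verify φ preserves adjacency — for each edge of G1, its image is an edge of G2:
  (0,1) → (φ(0),φ(1)) = (3,7) ∈ E(G2) ✓
  (0,3) → (φ(0),φ(3)) = (2,3) ∈ E(G2) ✓
  (0,5) → (φ(0),φ(5)) = (0,3) ∈ E(G2) ✓
  (0,7) → (φ(0),φ(7)) = (1,3) ∈ E(G2) ✓
  (1,3) → (φ(1),φ(3)) = (2,7) ∈ E(G2) ✓
  (1,5) → (φ(1),φ(5)) = (0,7) ∈ E(G2) ✓
  (1,6) → (φ(1),φ(6)) = (5,7) ∈ E(G2) ✓
  (1,7) → (φ(1),φ(7)) = (1,7) ∈ E(G2) ✓
  (2,3) → (φ(2),φ(3)) = (2,6) ∈ E(G2) ✓
  (2,4) → (φ(2),φ(4)) = (4,6) ∈ E(G2) ✓
  (2,5) → (φ(2),φ(5)) = (0,6) ∈ E(G2) ✓
  (2,6) → (φ(2),φ(6)) = (5,6) ∈ E(G2) ✓
  (2,7) → (φ(2),φ(7)) = (1,6) ∈ E(G2) ✓
  (3,6) → (φ(3),φ(6)) = (2,5) ∈ E(G2) ✓
  (3,7) → (φ(3),φ(7)) = (1,2) ∈ E(G2) ✓
  (4,5) → (φ(4),φ(5)) = (0,4) ∈ E(G2) ✓
  (4,6) → (φ(4),φ(6)) = (4,5) ∈ E(G2) ✓
  (5,6) → (φ(5),φ(6)) = (0,5) ∈ E(G2) ✓
  (5,7) → (φ(5),φ(7)) = (0,1) ∈ E(G2) ✓
  (6,7) → (φ(6),φ(7)) = (1,5) ∈ E(G2) ✓
All 20 edges of G1 map to edges of G2, and |E(G1)| = |E(G2)| = 20, so φ is a bijection on edges as well as vertices. Hence G1 ≅ G2.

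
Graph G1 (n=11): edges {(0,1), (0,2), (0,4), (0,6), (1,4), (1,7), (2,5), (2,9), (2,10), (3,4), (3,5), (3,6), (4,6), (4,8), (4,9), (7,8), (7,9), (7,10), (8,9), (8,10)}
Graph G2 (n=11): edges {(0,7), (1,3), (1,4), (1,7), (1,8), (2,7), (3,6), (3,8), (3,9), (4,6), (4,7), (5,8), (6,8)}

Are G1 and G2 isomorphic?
No, not isomorphic

The graphs are NOT isomorphic.

Connected components of G1: 1 component(s) with vertex sets [[0, 1, 2, 3, 4, 5, 6, 7, 8, 9, 10]], sizes [11].
Connected components of G2: 2 component(s) with vertex sets [[10], [0, 1, 2, 3, 4, 5, 6, 7, 8, 9]], sizes [1, 10].
The number of connected components (and the multiset of component sizes) is an isomorphism invariant — an isomorphism maps each component of G1 bijectively onto a component of G2. Since G1 has 1 component(s) and G2 has 2, they cannot be isomorphic.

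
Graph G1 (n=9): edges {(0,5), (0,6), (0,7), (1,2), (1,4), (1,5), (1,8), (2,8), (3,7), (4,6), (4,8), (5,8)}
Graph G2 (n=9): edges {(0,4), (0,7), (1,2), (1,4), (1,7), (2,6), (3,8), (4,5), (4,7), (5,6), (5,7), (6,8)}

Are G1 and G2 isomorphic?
Yes, isomorphic

The graphs are isomorphic.
One valid mapping φ: V(G1) → V(G2): 0→6, 1→7, 2→0, 3→3, 4→1, 5→5, 6→2, 7→8, 8→4

Verify φ preserves adjacency — for each edge of G1, its image is an edge of G2:
  (0,5) → (φ(0),φ(5)) = (5,6) ∈ E(G2) ✓
  (0,6) → (φ(0),φ(6)) = (2,6) ∈ E(G2) ✓
  (0,7) → (φ(0),φ(7)) = (6,8) ∈ E(G2) ✓
  (1,2) → (φ(1),φ(2)) = (0,7) ∈ E(G2) ✓
  (1,4) → (φ(1),φ(4)) = (1,7) ∈ E(G2) ✓
  (1,5) → (φ(1),φ(5)) = (5,7) ∈ E(G2) ✓
  (1,8) → (φ(1),φ(8)) = (4,7) ∈ E(G2) ✓
  (2,8) → (φ(2),φ(8)) = (0,4) ∈ E(G2) ✓
  (3,7) → (φ(3),φ(7)) = (3,8) ∈ E(G2) ✓
  (4,6) → (φ(4),φ(6)) = (1,2) ∈ E(G2) ✓
  (4,8) → (φ(4),φ(8)) = (1,4) ∈ E(G2) ✓
  (5,8) → (φ(5),φ(8)) = (4,5) ∈ E(G2) ✓
All 12 edges of G1 map to edges of G2, and |E(G1)| = |E(G2)| = 12, so φ is a bijection on edges as well as vertices. Hence G1 ≅ G2.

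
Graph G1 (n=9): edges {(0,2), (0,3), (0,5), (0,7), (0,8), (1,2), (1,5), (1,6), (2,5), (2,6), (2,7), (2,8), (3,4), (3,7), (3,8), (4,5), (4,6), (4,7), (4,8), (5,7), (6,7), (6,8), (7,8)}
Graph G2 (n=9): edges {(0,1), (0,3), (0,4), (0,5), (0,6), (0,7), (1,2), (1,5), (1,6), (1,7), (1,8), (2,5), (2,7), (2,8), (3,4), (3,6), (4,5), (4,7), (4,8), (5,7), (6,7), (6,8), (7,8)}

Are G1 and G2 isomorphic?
Yes, isomorphic

The graphs are isomorphic.
One valid mapping φ: V(G1) → V(G2): 0→5, 1→3, 2→0, 3→2, 4→8, 5→4, 6→6, 7→7, 8→1

Verify φ preserves adjacency — for each edge of G1, its image is an edge of G2:
  (0,2) → (φ(0),φ(2)) = (0,5) ∈ E(G2) ✓
  (0,3) → (φ(0),φ(3)) = (2,5) ∈ E(G2) ✓
  (0,5) → (φ(0),φ(5)) = (4,5) ∈ E(G2) ✓
  (0,7) → (φ(0),φ(7)) = (5,7) ∈ E(G2) ✓
  (0,8) → (φ(0),φ(8)) = (1,5) ∈ E(G2) ✓
  (1,2) → (φ(1),φ(2)) = (0,3) ∈ E(G2) ✓
  (1,5) → (φ(1),φ(5)) = (3,4) ∈ E(G2) ✓
  (1,6) → (φ(1),φ(6)) = (3,6) ∈ E(G2) ✓
  (2,5) → (φ(2),φ(5)) = (0,4) ∈ E(G2) ✓
  (2,6) → (φ(2),φ(6)) = (0,6) ∈ E(G2) ✓
  (2,7) → (φ(2),φ(7)) = (0,7) ∈ E(G2) ✓
  (2,8) → (φ(2),φ(8)) = (0,1) ∈ E(G2) ✓
  (3,4) → (φ(3),φ(4)) = (2,8) ∈ E(G2) ✓
  (3,7) → (φ(3),φ(7)) = (2,7) ∈ E(G2) ✓
  (3,8) → (φ(3),φ(8)) = (1,2) ∈ E(G2) ✓
  (4,5) → (φ(4),φ(5)) = (4,8) ∈ E(G2) ✓
  (4,6) → (φ(4),φ(6)) = (6,8) ∈ E(G2) ✓
  (4,7) → (φ(4),φ(7)) = (7,8) ∈ E(G2) ✓
  (4,8) → (φ(4),φ(8)) = (1,8) ∈ E(G2) ✓
  (5,7) → (φ(5),φ(7)) = (4,7) ∈ E(G2) ✓
  (6,7) → (φ(6),φ(7)) = (6,7) ∈ E(G2) ✓
  (6,8) → (φ(6),φ(8)) = (1,6) ∈ E(G2) ✓
  (7,8) → (φ(7),φ(8)) = (1,7) ∈ E(G2) ✓
All 23 edges of G1 map to edges of G2, and |E(G1)| = |E(G2)| = 23, so φ is a bijection on edges as well as vertices. Hence G1 ≅ G2.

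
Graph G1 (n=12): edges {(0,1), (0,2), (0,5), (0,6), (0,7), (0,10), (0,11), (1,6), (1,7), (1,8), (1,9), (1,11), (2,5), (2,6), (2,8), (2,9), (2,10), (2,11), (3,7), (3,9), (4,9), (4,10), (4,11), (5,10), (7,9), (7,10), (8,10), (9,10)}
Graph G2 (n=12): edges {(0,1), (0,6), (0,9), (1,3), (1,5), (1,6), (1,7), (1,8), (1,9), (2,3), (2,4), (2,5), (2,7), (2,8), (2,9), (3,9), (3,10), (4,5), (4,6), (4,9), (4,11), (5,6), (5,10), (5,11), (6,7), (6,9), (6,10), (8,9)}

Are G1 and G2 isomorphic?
Yes, isomorphic

The graphs are isomorphic.
One valid mapping φ: V(G1) → V(G2): 0→9, 1→2, 2→1, 3→11, 4→10, 5→0, 6→8, 7→4, 8→7, 9→5, 10→6, 11→3

Verify φ preserves adjacency — for each edge of G1, its image is an edge of G2:
  (0,1) → (φ(0),φ(1)) = (2,9) ∈ E(G2) ✓
  (0,2) → (φ(0),φ(2)) = (1,9) ∈ E(G2) ✓
  (0,5) → (φ(0),φ(5)) = (0,9) ∈ E(G2) ✓
  (0,6) → (φ(0),φ(6)) = (8,9) ∈ E(G2) ✓
  (0,7) → (φ(0),φ(7)) = (4,9) ∈ E(G2) ✓
  (0,10) → (φ(0),φ(10)) = (6,9) ∈ E(G2) ✓
  (0,11) → (φ(0),φ(11)) = (3,9) ∈ E(G2) ✓
  (1,6) → (φ(1),φ(6)) = (2,8) ∈ E(G2) ✓
  (1,7) → (φ(1),φ(7)) = (2,4) ∈ E(G2) ✓
  (1,8) → (φ(1),φ(8)) = (2,7) ∈ E(G2) ✓
  (1,9) → (φ(1),φ(9)) = (2,5) ∈ E(G2) ✓
  (1,11) → (φ(1),φ(11)) = (2,3) ∈ E(G2) ✓
  (2,5) → (φ(2),φ(5)) = (0,1) ∈ E(G2) ✓
  (2,6) → (φ(2),φ(6)) = (1,8) ∈ E(G2) ✓
  (2,8) → (φ(2),φ(8)) = (1,7) ∈ E(G2) ✓
  (2,9) → (φ(2),φ(9)) = (1,5) ∈ E(G2) ✓
  (2,10) → (φ(2),φ(10)) = (1,6) ∈ E(G2) ✓
  (2,11) → (φ(2),φ(11)) = (1,3) ∈ E(G2) ✓
  (3,7) → (φ(3),φ(7)) = (4,11) ∈ E(G2) ✓
  (3,9) → (φ(3),φ(9)) = (5,11) ∈ E(G2) ✓
  (4,9) → (φ(4),φ(9)) = (5,10) ∈ E(G2) ✓
  (4,10) → (φ(4),φ(10)) = (6,10) ∈ E(G2) ✓
  (4,11) → (φ(4),φ(11)) = (3,10) ∈ E(G2) ✓
  (5,10) → (φ(5),φ(10)) = (0,6) ∈ E(G2) ✓
  (7,9) → (φ(7),φ(9)) = (4,5) ∈ E(G2) ✓
  (7,10) → (φ(7),φ(10)) = (4,6) ∈ E(G2) ✓
  (8,10) → (φ(8),φ(10)) = (6,7) ∈ E(G2) ✓
  (9,10) → (φ(9),φ(10)) = (5,6) ∈ E(G2) ✓
All 28 edges of G1 map to edges of G2, and |E(G1)| = |E(G2)| = 28, so φ is a bijection on edges as well as vertices. Hence G1 ≅ G2.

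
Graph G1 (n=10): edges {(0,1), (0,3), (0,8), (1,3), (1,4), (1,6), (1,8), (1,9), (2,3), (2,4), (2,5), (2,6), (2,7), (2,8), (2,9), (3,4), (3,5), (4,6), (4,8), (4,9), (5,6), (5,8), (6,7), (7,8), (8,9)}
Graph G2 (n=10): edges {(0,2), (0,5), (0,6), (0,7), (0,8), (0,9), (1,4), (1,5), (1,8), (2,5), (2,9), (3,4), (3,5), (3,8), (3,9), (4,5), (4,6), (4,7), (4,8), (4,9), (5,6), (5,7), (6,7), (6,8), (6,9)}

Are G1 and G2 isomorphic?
Yes, isomorphic

The graphs are isomorphic.
One valid mapping φ: V(G1) → V(G2): 0→2, 1→0, 2→4, 3→9, 4→6, 5→3, 6→8, 7→1, 8→5, 9→7

Verify φ preserves adjacency — for each edge of G1, its image is an edge of G2:
  (0,1) → (φ(0),φ(1)) = (0,2) ∈ E(G2) ✓
  (0,3) → (φ(0),φ(3)) = (2,9) ∈ E(G2) ✓
  (0,8) → (φ(0),φ(8)) = (2,5) ∈ E(G2) ✓
  (1,3) → (φ(1),φ(3)) = (0,9) ∈ E(G2) ✓
  (1,4) → (φ(1),φ(4)) = (0,6) ∈ E(G2) ✓
  (1,6) → (φ(1),φ(6)) = (0,8) ∈ E(G2) ✓
  (1,8) → (φ(1),φ(8)) = (0,5) ∈ E(G2) ✓
  (1,9) → (φ(1),φ(9)) = (0,7) ∈ E(G2) ✓
  (2,3) → (φ(2),φ(3)) = (4,9) ∈ E(G2) ✓
  (2,4) → (φ(2),φ(4)) = (4,6) ∈ E(G2) ✓
  (2,5) → (φ(2),φ(5)) = (3,4) ∈ E(G2) ✓
  (2,6) → (φ(2),φ(6)) = (4,8) ∈ E(G2) ✓
  (2,7) → (φ(2),φ(7)) = (1,4) ∈ E(G2) ✓
  (2,8) → (φ(2),φ(8)) = (4,5) ∈ E(G2) ✓
  (2,9) → (φ(2),φ(9)) = (4,7) ∈ E(G2) ✓
  (3,4) → (φ(3),φ(4)) = (6,9) ∈ E(G2) ✓
  (3,5) → (φ(3),φ(5)) = (3,9) ∈ E(G2) ✓
  (4,6) → (φ(4),φ(6)) = (6,8) ∈ E(G2) ✓
  (4,8) → (φ(4),φ(8)) = (5,6) ∈ E(G2) ✓
  (4,9) → (φ(4),φ(9)) = (6,7) ∈ E(G2) ✓
  (5,6) → (φ(5),φ(6)) = (3,8) ∈ E(G2) ✓
  (5,8) → (φ(5),φ(8)) = (3,5) ∈ E(G2) ✓
  (6,7) → (φ(6),φ(7)) = (1,8) ∈ E(G2) ✓
  (7,8) → (φ(7),φ(8)) = (1,5) ∈ E(G2) ✓
  (8,9) → (φ(8),φ(9)) = (5,7) ∈ E(G2) ✓
All 25 edges of G1 map to edges of G2, and |E(G1)| = |E(G2)| = 25, so φ is a bijection on edges as well as vertices. Hence G1 ≅ G2.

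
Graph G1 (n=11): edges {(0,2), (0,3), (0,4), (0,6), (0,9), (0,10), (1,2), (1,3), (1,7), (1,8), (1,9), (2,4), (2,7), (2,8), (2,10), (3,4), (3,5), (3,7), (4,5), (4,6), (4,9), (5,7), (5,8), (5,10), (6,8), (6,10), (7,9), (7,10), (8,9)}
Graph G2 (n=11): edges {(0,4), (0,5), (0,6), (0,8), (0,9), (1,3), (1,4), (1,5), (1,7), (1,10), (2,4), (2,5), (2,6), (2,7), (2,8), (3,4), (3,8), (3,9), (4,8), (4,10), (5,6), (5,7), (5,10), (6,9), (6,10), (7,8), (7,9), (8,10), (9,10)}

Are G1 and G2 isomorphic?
Yes, isomorphic

The graphs are isomorphic.
One valid mapping φ: V(G1) → V(G2): 0→4, 1→6, 2→10, 3→2, 4→8, 5→7, 6→3, 7→5, 8→9, 9→0, 10→1

Verify φ preserves adjacency — for each edge of G1, its image is an edge of G2:
  (0,2) → (φ(0),φ(2)) = (4,10) ∈ E(G2) ✓
  (0,3) → (φ(0),φ(3)) = (2,4) ∈ E(G2) ✓
  (0,4) → (φ(0),φ(4)) = (4,8) ∈ E(G2) ✓
  (0,6) → (φ(0),φ(6)) = (3,4) ∈ E(G2) ✓
  (0,9) → (φ(0),φ(9)) = (0,4) ∈ E(G2) ✓
  (0,10) → (φ(0),φ(10)) = (1,4) ∈ E(G2) ✓
  (1,2) → (φ(1),φ(2)) = (6,10) ∈ E(G2) ✓
  (1,3) → (φ(1),φ(3)) = (2,6) ∈ E(G2) ✓
  (1,7) → (φ(1),φ(7)) = (5,6) ∈ E(G2) ✓
  (1,8) → (φ(1),φ(8)) = (6,9) ∈ E(G2) ✓
  (1,9) → (φ(1),φ(9)) = (0,6) ∈ E(G2) ✓
  (2,4) → (φ(2),φ(4)) = (8,10) ∈ E(G2) ✓
  (2,7) → (φ(2),φ(7)) = (5,10) ∈ E(G2) ✓
  (2,8) → (φ(2),φ(8)) = (9,10) ∈ E(G2) ✓
  (2,10) → (φ(2),φ(10)) = (1,10) ∈ E(G2) ✓
  (3,4) → (φ(3),φ(4)) = (2,8) ∈ E(G2) ✓
  (3,5) → (φ(3),φ(5)) = (2,7) ∈ E(G2) ✓
  (3,7) → (φ(3),φ(7)) = (2,5) ∈ E(G2) ✓
  (4,5) → (φ(4),φ(5)) = (7,8) ∈ E(G2) ✓
  (4,6) → (φ(4),φ(6)) = (3,8) ∈ E(G2) ✓
  (4,9) → (φ(4),φ(9)) = (0,8) ∈ E(G2) ✓
  (5,7) → (φ(5),φ(7)) = (5,7) ∈ E(G2) ✓
  (5,8) → (φ(5),φ(8)) = (7,9) ∈ E(G2) ✓
  (5,10) → (φ(5),φ(10)) = (1,7) ∈ E(G2) ✓
  (6,8) → (φ(6),φ(8)) = (3,9) ∈ E(G2) ✓
  (6,10) → (φ(6),φ(10)) = (1,3) ∈ E(G2) ✓
  (7,9) → (φ(7),φ(9)) = (0,5) ∈ E(G2) ✓
  (7,10) → (φ(7),φ(10)) = (1,5) ∈ E(G2) ✓
  (8,9) → (φ(8),φ(9)) = (0,9) ∈ E(G2) ✓
All 29 edges of G1 map to edges of G2, and |E(G1)| = |E(G2)| = 29, so φ is a bijection on edges as well as vertices. Hence G1 ≅ G2.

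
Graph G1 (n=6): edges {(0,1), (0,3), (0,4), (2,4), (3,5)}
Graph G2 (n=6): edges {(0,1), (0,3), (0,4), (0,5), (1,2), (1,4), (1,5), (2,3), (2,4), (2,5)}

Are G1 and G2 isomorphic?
No, not isomorphic

The graphs are NOT isomorphic.

Counting triangles (3-cliques): G1 has 0, G2 has 4.
Triangle count is an isomorphism invariant, so differing triangle counts rule out isomorphism.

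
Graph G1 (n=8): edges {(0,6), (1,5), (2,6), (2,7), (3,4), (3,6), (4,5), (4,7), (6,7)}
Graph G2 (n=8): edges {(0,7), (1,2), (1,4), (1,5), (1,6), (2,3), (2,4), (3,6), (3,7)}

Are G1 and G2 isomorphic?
Yes, isomorphic

The graphs are isomorphic.
One valid mapping φ: V(G1) → V(G2): 0→5, 1→0, 2→4, 3→6, 4→3, 5→7, 6→1, 7→2

Verify φ preserves adjacency — for each edge of G1, its image is an edge of G2:
  (0,6) → (φ(0),φ(6)) = (1,5) ∈ E(G2) ✓
  (1,5) → (φ(1),φ(5)) = (0,7) ∈ E(G2) ✓
  (2,6) → (φ(2),φ(6)) = (1,4) ∈ E(G2) ✓
  (2,7) → (φ(2),φ(7)) = (2,4) ∈ E(G2) ✓
  (3,4) → (φ(3),φ(4)) = (3,6) ∈ E(G2) ✓
  (3,6) → (φ(3),φ(6)) = (1,6) ∈ E(G2) ✓
  (4,5) → (φ(4),φ(5)) = (3,7) ∈ E(G2) ✓
  (4,7) → (φ(4),φ(7)) = (2,3) ∈ E(G2) ✓
  (6,7) → (φ(6),φ(7)) = (1,2) ∈ E(G2) ✓
All 9 edges of G1 map to edges of G2, and |E(G1)| = |E(G2)| = 9, so φ is a bijection on edges as well as vertices. Hence G1 ≅ G2.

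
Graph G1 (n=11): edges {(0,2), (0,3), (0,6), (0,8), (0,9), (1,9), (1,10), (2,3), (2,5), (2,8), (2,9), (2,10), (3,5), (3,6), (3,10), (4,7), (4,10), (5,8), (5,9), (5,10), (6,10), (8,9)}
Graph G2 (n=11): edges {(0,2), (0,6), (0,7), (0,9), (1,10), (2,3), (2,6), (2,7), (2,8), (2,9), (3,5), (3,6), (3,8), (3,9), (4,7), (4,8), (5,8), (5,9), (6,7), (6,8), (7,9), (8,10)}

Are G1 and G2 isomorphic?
Yes, isomorphic

The graphs are isomorphic.
One valid mapping φ: V(G1) → V(G2): 0→9, 1→4, 2→2, 3→3, 4→10, 5→6, 6→5, 7→1, 8→0, 9→7, 10→8

Verify φ preserves adjacency — for each edge of G1, its image is an edge of G2:
  (0,2) → (φ(0),φ(2)) = (2,9) ∈ E(G2) ✓
  (0,3) → (φ(0),φ(3)) = (3,9) ∈ E(G2) ✓
  (0,6) → (φ(0),φ(6)) = (5,9) ∈ E(G2) ✓
  (0,8) → (φ(0),φ(8)) = (0,9) ∈ E(G2) ✓
  (0,9) → (φ(0),φ(9)) = (7,9) ∈ E(G2) ✓
  (1,9) → (φ(1),φ(9)) = (4,7) ∈ E(G2) ✓
  (1,10) → (φ(1),φ(10)) = (4,8) ∈ E(G2) ✓
  (2,3) → (φ(2),φ(3)) = (2,3) ∈ E(G2) ✓
  (2,5) → (φ(2),φ(5)) = (2,6) ∈ E(G2) ✓
  (2,8) → (φ(2),φ(8)) = (0,2) ∈ E(G2) ✓
  (2,9) → (φ(2),φ(9)) = (2,7) ∈ E(G2) ✓
  (2,10) → (φ(2),φ(10)) = (2,8) ∈ E(G2) ✓
  (3,5) → (φ(3),φ(5)) = (3,6) ∈ E(G2) ✓
  (3,6) → (φ(3),φ(6)) = (3,5) ∈ E(G2) ✓
  (3,10) → (φ(3),φ(10)) = (3,8) ∈ E(G2) ✓
  (4,7) → (φ(4),φ(7)) = (1,10) ∈ E(G2) ✓
  (4,10) → (φ(4),φ(10)) = (8,10) ∈ E(G2) ✓
  (5,8) → (φ(5),φ(8)) = (0,6) ∈ E(G2) ✓
  (5,9) → (φ(5),φ(9)) = (6,7) ∈ E(G2) ✓
  (5,10) → (φ(5),φ(10)) = (6,8) ∈ E(G2) ✓
  (6,10) → (φ(6),φ(10)) = (5,8) ∈ E(G2) ✓
  (8,9) → (φ(8),φ(9)) = (0,7) ∈ E(G2) ✓
All 22 edges of G1 map to edges of G2, and |E(G1)| = |E(G2)| = 22, so φ is a bijection on edges as well as vertices. Hence G1 ≅ G2.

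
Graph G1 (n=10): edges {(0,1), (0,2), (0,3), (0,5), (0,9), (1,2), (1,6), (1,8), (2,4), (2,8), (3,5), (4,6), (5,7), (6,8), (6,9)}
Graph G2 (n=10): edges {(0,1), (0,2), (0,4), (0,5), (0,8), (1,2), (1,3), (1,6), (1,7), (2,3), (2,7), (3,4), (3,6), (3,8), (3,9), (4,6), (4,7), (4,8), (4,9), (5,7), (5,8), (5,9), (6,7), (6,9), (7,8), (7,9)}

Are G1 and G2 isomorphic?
No, not isomorphic

The graphs are NOT isomorphic.

Degrees in G1: deg(0)=5, deg(1)=4, deg(2)=4, deg(3)=2, deg(4)=2, deg(5)=3, deg(6)=4, deg(7)=1, deg(8)=3, deg(9)=2.
Sorted degree sequence of G1: [5, 4, 4, 4, 3, 3, 2, 2, 2, 1].
Degrees in G2: deg(0)=5, deg(1)=5, deg(2)=4, deg(3)=6, deg(4)=6, deg(5)=4, deg(6)=5, deg(7)=7, deg(8)=5, deg(9)=5.
Sorted degree sequence of G2: [7, 6, 6, 5, 5, 5, 5, 5, 4, 4].
The (sorted) degree sequence is an isomorphism invariant, so since G1 and G2 have different degree sequences they cannot be isomorphic.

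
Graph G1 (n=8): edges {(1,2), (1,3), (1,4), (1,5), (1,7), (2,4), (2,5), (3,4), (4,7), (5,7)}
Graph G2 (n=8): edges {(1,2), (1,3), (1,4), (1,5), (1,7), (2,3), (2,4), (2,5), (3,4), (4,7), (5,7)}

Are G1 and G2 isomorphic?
No, not isomorphic

The graphs are NOT isomorphic.

Counting edges: G1 has 10 edge(s); G2 has 11 edge(s).
Edge count is an isomorphism invariant (a bijection on vertices induces a bijection on edges), so differing edge counts rule out isomorphism.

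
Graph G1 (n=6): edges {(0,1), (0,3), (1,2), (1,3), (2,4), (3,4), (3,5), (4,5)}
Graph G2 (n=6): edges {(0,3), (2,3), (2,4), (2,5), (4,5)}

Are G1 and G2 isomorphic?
No, not isomorphic

The graphs are NOT isomorphic.

Counting triangles (3-cliques): G1 has 2, G2 has 1.
Triangle count is an isomorphism invariant, so differing triangle counts rule out isomorphism.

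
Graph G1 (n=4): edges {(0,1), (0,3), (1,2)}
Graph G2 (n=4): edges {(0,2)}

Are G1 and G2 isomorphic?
No, not isomorphic

The graphs are NOT isomorphic.

Connected components of G1: 1 component(s) with vertex sets [[0, 1, 2, 3]], sizes [4].
Connected components of G2: 3 component(s) with vertex sets [[1], [3], [0, 2]], sizes [1, 1, 2].
The number of connected components (and the multiset of component sizes) is an isomorphism invariant — an isomorphism maps each component of G1 bijectively onto a component of G2. Since G1 has 1 component(s) and G2 has 3, they cannot be isomorphic.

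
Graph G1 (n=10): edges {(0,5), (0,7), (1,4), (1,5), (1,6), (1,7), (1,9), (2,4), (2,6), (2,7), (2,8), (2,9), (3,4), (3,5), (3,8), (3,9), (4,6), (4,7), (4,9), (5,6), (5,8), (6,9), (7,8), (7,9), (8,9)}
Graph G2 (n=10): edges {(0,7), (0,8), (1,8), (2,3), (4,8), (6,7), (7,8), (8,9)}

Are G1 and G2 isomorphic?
No, not isomorphic

The graphs are NOT isomorphic.

Connected components of G1: 1 component(s) with vertex sets [[0, 1, 2, 3, 4, 5, 6, 7, 8, 9]], sizes [10].
Connected components of G2: 3 component(s) with vertex sets [[5], [2, 3], [0, 1, 4, 6, 7, 8, 9]], sizes [1, 2, 7].
The number of connected components (and the multiset of component sizes) is an isomorphism invariant — an isomorphism maps each component of G1 bijectively onto a component of G2. Since G1 has 1 component(s) and G2 has 3, they cannot be isomorphic.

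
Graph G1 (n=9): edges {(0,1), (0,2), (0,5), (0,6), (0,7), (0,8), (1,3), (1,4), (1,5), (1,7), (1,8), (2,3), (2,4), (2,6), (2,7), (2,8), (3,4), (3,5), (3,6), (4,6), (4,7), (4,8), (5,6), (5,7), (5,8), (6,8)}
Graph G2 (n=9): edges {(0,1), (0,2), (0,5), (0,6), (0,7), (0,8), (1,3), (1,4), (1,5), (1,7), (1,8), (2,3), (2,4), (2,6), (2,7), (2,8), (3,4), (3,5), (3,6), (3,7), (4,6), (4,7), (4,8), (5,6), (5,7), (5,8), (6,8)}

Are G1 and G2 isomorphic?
No, not isomorphic

The graphs are NOT isomorphic.

Counting edges: G1 has 26 edge(s); G2 has 27 edge(s).
Edge count is an isomorphism invariant (a bijection on vertices induces a bijection on edges), so differing edge counts rule out isomorphism.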